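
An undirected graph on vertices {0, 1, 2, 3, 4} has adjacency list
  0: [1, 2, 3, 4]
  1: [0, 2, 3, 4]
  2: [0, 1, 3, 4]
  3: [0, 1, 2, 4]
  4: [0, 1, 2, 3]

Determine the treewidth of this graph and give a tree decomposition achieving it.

Treewidth 4.
One optimal decomposition is:
Bags: B1 = {0, 1, 2, 3, 4}
Tree: (single bag)

A single bag containing all 5 vertices is trivially a valid decomposition of width 4. For the lower bound, the 5 vertices {0, 1, 2, 3, 4} are pairwise adjacent, and any tree decomposition puts a clique entirely inside one bag — forcing width ≥ 4. The upper and lower bounds meet at 4, so that is the treewidth.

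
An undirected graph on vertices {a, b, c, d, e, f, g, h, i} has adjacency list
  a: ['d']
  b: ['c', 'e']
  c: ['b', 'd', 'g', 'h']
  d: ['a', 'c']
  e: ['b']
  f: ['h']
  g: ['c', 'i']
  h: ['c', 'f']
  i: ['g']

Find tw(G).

1

A width-1 tree decomposition is:
Bags: B1 = {c, h}  B2 = {c, d}  B3 = {c, g}  B4 = {f, h}  B5 = {g, i}  B6 = {b, c}  B7 = {b, e}  B8 = {a, d}
Tree: B1–B2, B2–B3, B1–B4, B3–B5, B2–B6, B6–B7, B2–B8
Every bag has size at most 2, so the width is 2 − 1 = 1 and tw(G) ≤ 1. Any graph with an edge has treewidth ≥ 1, and G has the edge h–c. The upper and lower bounds meet at 1, so that is the treewidth.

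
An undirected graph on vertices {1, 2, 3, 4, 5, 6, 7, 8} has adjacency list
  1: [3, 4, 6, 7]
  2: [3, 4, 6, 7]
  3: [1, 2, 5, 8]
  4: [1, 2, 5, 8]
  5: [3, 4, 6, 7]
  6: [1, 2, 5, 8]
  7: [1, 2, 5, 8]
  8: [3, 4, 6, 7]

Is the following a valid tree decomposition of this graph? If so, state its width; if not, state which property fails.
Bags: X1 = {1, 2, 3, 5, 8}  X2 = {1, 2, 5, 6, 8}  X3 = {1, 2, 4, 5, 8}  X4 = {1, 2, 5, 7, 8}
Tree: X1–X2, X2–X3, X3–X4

Yes; width 4.

Every vertex of G appears in some bag (union = {1, 2, 3, 4, 5, 6, 7, 8}); every edge is covered by a bag; and for each vertex v the set of bags containing v is connected in the bag tree. The decomposition is therefore valid. The largest bag has 5 vertices, so the width is 4.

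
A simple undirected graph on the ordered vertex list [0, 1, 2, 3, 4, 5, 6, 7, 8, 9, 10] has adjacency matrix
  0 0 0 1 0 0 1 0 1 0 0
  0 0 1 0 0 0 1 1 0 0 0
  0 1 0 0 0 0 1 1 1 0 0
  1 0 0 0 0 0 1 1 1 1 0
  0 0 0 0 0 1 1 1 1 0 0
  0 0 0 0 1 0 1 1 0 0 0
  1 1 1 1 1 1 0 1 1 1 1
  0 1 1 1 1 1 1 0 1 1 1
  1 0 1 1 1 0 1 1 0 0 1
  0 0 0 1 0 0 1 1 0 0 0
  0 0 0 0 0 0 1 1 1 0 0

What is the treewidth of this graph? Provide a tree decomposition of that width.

Treewidth 3.
One such decomposition:
Bags: B1 = {4, 6, 7, 8}  B2 = {6, 7, 8, 10}  B3 = {2, 6, 7, 8}  B4 = {4, 5, 6, 7}  B5 = {3, 6, 7, 8}  B6 = {1, 2, 6, 7}  B7 = {0, 3, 6, 8}  B8 = {3, 6, 7, 9}
Tree: B1–B2, B1–B3, B1–B4, B1–B5, B3–B6, B5–B7, B5–B8

The largest bag has 4 vertices, giving width 3; this decomposition certifies tw(G) ≤ 3. Conversely, {0, 3, 6, 8} is a clique of size 4, and the vertices of any clique must share a bag in every tree decomposition; so some bag has ≥ 4 vertices and tw(G) ≥ 3. The upper and lower bounds meet at 3, so that is the treewidth.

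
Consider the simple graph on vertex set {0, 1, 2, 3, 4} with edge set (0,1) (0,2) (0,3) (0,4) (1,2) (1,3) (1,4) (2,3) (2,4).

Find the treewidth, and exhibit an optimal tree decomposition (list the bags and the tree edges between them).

Every bag has size at most 4, so the width is 4 − 1 = 3 and tw(G) ≤ 3. For the lower bound, the 4 vertices {0, 1, 2, 3} are pairwise adjacent, and any tree decomposition puts a clique entirely inside one bag — forcing width ≥ 3. Hence tw(G) = 3 exactly.

Treewidth 3.
One such decomposition:
Bags: B1 = {0, 1, 2, 4}  B2 = {0, 1, 2, 3}
Tree: B1–B2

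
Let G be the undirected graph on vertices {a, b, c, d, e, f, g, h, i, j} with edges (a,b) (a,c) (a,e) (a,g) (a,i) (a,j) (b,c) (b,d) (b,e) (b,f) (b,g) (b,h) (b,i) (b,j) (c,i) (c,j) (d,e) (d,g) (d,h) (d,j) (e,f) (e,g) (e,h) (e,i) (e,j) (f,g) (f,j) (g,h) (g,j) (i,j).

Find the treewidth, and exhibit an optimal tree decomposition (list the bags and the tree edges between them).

Treewidth 4.
One optimal decomposition is:
Bags: B1 = {b, d, e, g, j}  B2 = {b, d, e, g, h}  B3 = {a, b, e, g, j}  B4 = {a, b, e, i, j}  B5 = {a, b, c, i, j}  B6 = {b, e, f, g, j}
Tree: B1–B2, B1–B3, B3–B4, B4–B5, B1–B6

Each bag holds 5 vertices, so the decomposition has width 4, which upper-bounds the treewidth. Conversely, {b, d, e, g, j} is a clique of size 5, and the vertices of any clique must share a bag in every tree decomposition; so some bag has ≥ 5 vertices and tw(G) ≥ 4. Combining the bounds, tw(G) = 4.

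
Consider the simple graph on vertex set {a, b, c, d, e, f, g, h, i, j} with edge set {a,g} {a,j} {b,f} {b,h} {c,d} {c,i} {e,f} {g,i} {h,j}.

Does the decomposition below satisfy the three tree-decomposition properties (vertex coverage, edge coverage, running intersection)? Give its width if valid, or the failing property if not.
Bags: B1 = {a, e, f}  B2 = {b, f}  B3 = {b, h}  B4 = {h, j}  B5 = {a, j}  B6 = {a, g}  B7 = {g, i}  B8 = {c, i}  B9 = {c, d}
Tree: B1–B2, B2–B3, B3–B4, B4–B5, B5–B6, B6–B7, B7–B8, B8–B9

No — bags containing vertex a are not connected in the tree.

A tree decomposition must satisfy three properties: every vertex lies in some bag; for every edge, both endpoints lie together in some bag; and for every vertex, the bags containing it form a connected subtree. Here bags containing vertex a are not connected in the tree, so the decomposition is invalid.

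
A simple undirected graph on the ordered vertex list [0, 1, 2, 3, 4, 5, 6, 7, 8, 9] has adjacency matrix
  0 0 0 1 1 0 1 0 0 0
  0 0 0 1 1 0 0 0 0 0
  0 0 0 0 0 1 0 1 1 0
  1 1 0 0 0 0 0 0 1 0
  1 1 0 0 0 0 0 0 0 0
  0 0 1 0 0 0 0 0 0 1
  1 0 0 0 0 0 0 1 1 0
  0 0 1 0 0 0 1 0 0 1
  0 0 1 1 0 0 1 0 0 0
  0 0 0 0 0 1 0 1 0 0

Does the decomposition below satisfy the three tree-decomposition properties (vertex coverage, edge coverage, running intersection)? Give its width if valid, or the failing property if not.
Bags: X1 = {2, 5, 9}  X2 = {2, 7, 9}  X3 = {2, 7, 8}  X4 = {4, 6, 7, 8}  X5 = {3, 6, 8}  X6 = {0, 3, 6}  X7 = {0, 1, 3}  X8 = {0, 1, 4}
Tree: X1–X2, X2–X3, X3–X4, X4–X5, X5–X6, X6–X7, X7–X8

No — bags containing vertex 4 are not connected in the tree.

A tree decomposition must satisfy three properties: every vertex lies in some bag; for every edge, both endpoints lie together in some bag; and for every vertex, the bags containing it form a connected subtree. Here bags containing vertex 4 are not connected in the tree, so the decomposition is invalid.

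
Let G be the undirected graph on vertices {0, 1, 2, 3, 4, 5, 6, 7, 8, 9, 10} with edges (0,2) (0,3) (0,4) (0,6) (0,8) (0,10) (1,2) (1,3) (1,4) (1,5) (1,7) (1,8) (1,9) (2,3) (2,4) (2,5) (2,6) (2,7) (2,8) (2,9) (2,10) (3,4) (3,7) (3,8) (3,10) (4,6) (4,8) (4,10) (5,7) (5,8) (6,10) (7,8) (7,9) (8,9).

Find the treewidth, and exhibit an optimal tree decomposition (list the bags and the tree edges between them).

Treewidth 4.
One optimal decomposition is:
Bags: B1 = {1, 2, 5, 7, 8}  B2 = {1, 2, 3, 7, 8}  B3 = {1, 2, 7, 8, 9}  B4 = {1, 2, 3, 4, 8}  B5 = {0, 2, 3, 4, 8}  B6 = {0, 2, 3, 4, 10}  B7 = {0, 2, 4, 6, 10}
Tree: B1–B2, B1–B3, B2–B4, B4–B5, B5–B6, B6–B7

The largest bag has 5 vertices, giving width 4; this decomposition certifies tw(G) ≤ 4. For the lower bound, the 5 vertices {0, 2, 3, 4, 8} are pairwise adjacent, and any tree decomposition puts a clique entirely inside one bag — forcing width ≥ 4. The upper and lower bounds meet at 4, so that is the treewidth.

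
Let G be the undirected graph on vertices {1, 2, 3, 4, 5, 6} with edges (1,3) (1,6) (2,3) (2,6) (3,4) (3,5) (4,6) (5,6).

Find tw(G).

2

A width-2 tree decomposition is:
Bags: B1 = {2, 3, 6}  B2 = {1, 3, 6}  B3 = {3, 4, 6}  B4 = {3, 5, 6}
Tree: B1–B2, B2–B3, B3–B4
The largest bag has 3 vertices, giving width 2; this decomposition certifies tw(G) ≤ 2. The edges 6–2–3–1–6 form a cycle, so G is not a tree and its treewidth is at least 2. The upper and lower bounds meet at 2, so that is the treewidth.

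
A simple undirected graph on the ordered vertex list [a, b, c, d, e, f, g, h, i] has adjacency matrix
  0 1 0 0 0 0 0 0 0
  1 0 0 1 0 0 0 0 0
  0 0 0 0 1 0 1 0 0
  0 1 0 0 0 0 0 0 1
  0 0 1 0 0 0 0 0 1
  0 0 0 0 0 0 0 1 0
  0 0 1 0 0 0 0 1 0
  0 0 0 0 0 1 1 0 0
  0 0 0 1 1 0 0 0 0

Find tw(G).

A width-1 tree decomposition is:
Bags: B1 = {a, b}  B2 = {b, d}  B3 = {d, i}  B4 = {e, i}  B5 = {c, e}  B6 = {c, g}  B7 = {g, h}  B8 = {f, h}
Tree: B1–B2, B2–B3, B3–B4, B4–B5, B5–B6, B6–B7, B7–B8
The largest bag has 2 vertices, giving width 1; this decomposition certifies tw(G) ≤ 1. Since G has at least one edge (e.g. a–b), it is not an edgeless graph, so tw(G) ≥ 1. The upper and lower bounds meet at 1, so that is the treewidth.

1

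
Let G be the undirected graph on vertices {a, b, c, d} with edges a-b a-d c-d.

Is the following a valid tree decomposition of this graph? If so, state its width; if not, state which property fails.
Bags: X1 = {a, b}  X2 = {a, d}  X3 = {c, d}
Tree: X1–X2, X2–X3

Every vertex of G appears in some bag (union = {a, b, c, d}); every edge is covered by a bag; and for each vertex v the set of bags containing v is connected in the bag tree. The decomposition is therefore valid. The largest bag has 2 vertices, so the width is 1.

Yes; width 1.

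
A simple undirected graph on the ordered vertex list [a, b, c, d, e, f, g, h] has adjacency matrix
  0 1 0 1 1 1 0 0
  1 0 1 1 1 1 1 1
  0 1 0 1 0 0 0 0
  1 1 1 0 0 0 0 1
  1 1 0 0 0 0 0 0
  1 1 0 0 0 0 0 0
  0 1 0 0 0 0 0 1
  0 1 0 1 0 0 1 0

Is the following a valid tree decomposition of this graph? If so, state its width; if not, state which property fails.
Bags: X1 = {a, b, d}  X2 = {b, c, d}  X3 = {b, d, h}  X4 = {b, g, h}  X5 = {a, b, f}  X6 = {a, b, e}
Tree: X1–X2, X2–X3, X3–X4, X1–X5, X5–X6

Vertex coverage: the bags together contain {a, b, c, d, e, f, g, h}, the full vertex set. Edge coverage: each edge of G has both endpoints in at least one bag. Running intersection: for every vertex, the bags containing it form a connected subtree. All three properties hold, so this is a valid tree decomposition of width max|bag| − 1 = 2, and hence tw(G) ≤ 2.

Yes; width 2.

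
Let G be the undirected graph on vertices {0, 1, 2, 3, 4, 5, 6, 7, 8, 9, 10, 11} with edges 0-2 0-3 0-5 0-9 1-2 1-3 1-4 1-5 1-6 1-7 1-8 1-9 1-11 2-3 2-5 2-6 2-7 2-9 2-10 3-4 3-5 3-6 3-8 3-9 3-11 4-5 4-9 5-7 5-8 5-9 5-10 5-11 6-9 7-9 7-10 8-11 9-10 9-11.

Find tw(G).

A width-4 tree decomposition is:
Bags: B1 = {2, 5, 7, 9, 10}  B2 = {1, 2, 5, 7, 9}  B3 = {1, 2, 3, 5, 9}  B4 = {1, 2, 3, 6, 9}  B5 = {1, 3, 4, 5, 9}  B6 = {1, 3, 5, 9, 11}  B7 = {0, 2, 3, 5, 9}  B8 = {1, 3, 5, 8, 11}
Tree: B1–B2, B2–B3, B3–B4, B3–B5, B5–B6, B3–B7, B6–B8
Each bag holds 5 vertices, so the decomposition has width 4, which upper-bounds the treewidth. On the other hand G contains the 5-clique {1, 3, 5, 8, 11}. A clique must lie in a single bag of any decomposition, so no decomposition can have width below 4. Therefore the treewidth is 4.

4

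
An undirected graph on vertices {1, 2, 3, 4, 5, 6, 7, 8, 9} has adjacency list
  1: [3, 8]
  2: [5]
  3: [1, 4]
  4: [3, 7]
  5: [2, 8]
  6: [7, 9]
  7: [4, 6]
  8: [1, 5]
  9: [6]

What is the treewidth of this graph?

1

A width-1 tree decomposition is:
Bags: B1 = {6, 9}  B2 = {6, 7}  B3 = {4, 7}  B4 = {3, 4}  B5 = {1, 3}  B6 = {1, 8}  B7 = {5, 8}  B8 = {2, 5}
Tree: B1–B2, B2–B3, B3–B4, B4–B5, B5–B6, B6–B7, B7–B8
Every bag has size at most 2, so the width is 2 − 1 = 1 and tw(G) ≤ 1. G has an edge, so its treewidth is at least 1. Hence tw(G) = 1 exactly.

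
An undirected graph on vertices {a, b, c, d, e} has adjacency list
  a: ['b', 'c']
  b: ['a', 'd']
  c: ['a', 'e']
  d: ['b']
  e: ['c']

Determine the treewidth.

A width-1 tree decomposition is:
Bags: B1 = {c, e}  B2 = {a, c}  B3 = {a, b}  B4 = {b, d}
Tree: B1–B2, B2–B3, B3–B4
Every bag has size at most 2, so the width is 2 − 1 = 1 and tw(G) ≤ 1. G has an edge, so its treewidth is at least 1. Combining the bounds, tw(G) = 1.

1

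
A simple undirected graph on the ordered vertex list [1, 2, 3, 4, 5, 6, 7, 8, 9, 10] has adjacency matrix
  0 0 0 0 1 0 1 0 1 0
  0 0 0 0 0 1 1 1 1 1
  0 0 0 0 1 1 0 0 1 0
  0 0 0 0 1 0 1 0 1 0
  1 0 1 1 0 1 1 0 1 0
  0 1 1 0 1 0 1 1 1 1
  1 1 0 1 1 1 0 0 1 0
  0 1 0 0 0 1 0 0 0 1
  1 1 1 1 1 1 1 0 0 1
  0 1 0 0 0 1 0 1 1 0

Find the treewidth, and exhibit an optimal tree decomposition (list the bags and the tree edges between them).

The largest bag has 4 vertices, giving width 3; this decomposition certifies tw(G) ≤ 3. Conversely, {2, 6, 8, 10} is a clique of size 4, and the vertices of any clique must share a bag in every tree decomposition; so some bag has ≥ 4 vertices and tw(G) ≥ 3. Hence tw(G) = 3 exactly.

Treewidth 3.
One optimal decomposition is:
Bags: B1 = {2, 6, 9, 10}  B2 = {2, 6, 7, 9}  B3 = {2, 6, 8, 10}  B4 = {5, 6, 7, 9}  B5 = {1, 5, 7, 9}  B6 = {4, 5, 7, 9}  B7 = {3, 5, 6, 9}
Tree: B1–B2, B1–B3, B2–B4, B4–B5, B4–B6, B4–B7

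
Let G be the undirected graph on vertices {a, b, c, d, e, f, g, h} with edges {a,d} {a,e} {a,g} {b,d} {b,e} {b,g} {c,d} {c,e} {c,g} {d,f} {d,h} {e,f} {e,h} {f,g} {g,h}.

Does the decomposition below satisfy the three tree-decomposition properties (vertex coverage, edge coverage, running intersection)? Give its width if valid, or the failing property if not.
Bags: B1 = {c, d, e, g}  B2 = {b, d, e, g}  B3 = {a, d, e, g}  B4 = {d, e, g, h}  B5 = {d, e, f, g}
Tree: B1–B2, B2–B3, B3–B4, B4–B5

Yes; width 3.

Vertex coverage: the bags together contain {a, b, c, d, e, f, g, h}, the full vertex set. Edge coverage: each edge of G has both endpoints in at least one bag. Running intersection: for every vertex, the bags containing it form a connected subtree. All three properties hold, so this is a valid tree decomposition of width max|bag| − 1 = 3, and hence tw(G) ≤ 3.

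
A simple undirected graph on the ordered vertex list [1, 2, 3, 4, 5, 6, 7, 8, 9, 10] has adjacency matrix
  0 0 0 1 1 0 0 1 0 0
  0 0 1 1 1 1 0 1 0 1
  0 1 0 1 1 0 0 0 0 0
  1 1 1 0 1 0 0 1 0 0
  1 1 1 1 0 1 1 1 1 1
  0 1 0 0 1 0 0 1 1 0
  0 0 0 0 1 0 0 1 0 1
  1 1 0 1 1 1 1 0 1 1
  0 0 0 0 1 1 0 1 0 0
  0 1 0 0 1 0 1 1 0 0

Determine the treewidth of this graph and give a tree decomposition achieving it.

Treewidth 3.
One optimal decomposition is:
Bags: B1 = {2, 4, 5, 8}  B2 = {2, 5, 6, 8}  B3 = {2, 3, 4, 5}  B4 = {2, 5, 8, 10}  B5 = {1, 4, 5, 8}  B6 = {5, 6, 8, 9}  B7 = {5, 7, 8, 10}
Tree: B1–B2, B1–B3, B2–B4, B1–B5, B2–B6, B4–B7

The largest bag has 4 vertices, giving width 3; this decomposition certifies tw(G) ≤ 3. Conversely, {1, 4, 5, 8} is a clique of size 4, and the vertices of any clique must share a bag in every tree decomposition; so some bag has ≥ 4 vertices and tw(G) ≥ 3. The upper and lower bounds meet at 3, so that is the treewidth.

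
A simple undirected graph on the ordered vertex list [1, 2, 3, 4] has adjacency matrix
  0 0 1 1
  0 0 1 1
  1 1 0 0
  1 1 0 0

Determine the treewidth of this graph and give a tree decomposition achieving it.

Every bag has size at most 3, so the width is 3 − 1 = 2 and tw(G) ≤ 2. The edges 3–2–4–1–3 form a cycle, so G is not a tree and its treewidth is at least 2. Therefore the treewidth is 2.

Treewidth 2.
Bags: B1 = {2, 3, 4}  B2 = {1, 3, 4}
Tree: B1–B2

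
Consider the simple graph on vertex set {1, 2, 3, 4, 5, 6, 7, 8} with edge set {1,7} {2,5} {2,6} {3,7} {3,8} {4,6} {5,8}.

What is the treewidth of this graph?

1

A width-1 tree decomposition is:
Bags: B1 = {4, 6}  B2 = {2, 6}  B3 = {2, 5}  B4 = {5, 8}  B5 = {3, 8}  B6 = {3, 7}  B7 = {1, 7}
Tree: B1–B2, B2–B3, B3–B4, B4–B5, B5–B6, B6–B7
Each bag holds 2 vertices, so the decomposition has width 1, which upper-bounds the treewidth. Any graph with an edge has treewidth ≥ 1, and G has the edge 4–6. Hence tw(G) = 1 exactly.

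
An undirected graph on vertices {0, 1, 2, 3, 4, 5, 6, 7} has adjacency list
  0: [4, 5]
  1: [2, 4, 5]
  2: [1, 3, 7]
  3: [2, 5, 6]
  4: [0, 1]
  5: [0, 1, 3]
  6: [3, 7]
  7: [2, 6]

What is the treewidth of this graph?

2

A width-2 tree decomposition is:
Bags: B1 = {0, 1, 4}  B2 = {0, 1, 5}  B3 = {1, 2, 5}  B4 = {2, 3, 5}  B5 = {2, 3, 7}  B6 = {3, 6, 7}
Tree: B1–B2, B2–B3, B3–B4, B4–B5, B5–B6
Every bag has size at most 3, so the width is 3 − 1 = 2 and tw(G) ≤ 2. Since 4–0–5–1–4 is a cycle in G, G is not acyclic. Forests are exactly the graphs of treewidth ≤ 1, so tw(G) ≥ 2. The upper and lower bounds meet at 2, so that is the treewidth.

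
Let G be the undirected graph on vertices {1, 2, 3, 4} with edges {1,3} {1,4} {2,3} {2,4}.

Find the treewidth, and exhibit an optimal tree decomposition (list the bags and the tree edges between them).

The largest bag has 3 vertices, giving width 2; this decomposition certifies tw(G) ≤ 2. The edges 4–1–3–2–4 form a cycle, so G is not a tree and its treewidth is at least 2. The upper and lower bounds meet at 2, so that is the treewidth.

Treewidth 2.
One optimal decomposition is:
Bags: B1 = {1, 3, 4}  B2 = {2, 3, 4}
Tree: B1–B2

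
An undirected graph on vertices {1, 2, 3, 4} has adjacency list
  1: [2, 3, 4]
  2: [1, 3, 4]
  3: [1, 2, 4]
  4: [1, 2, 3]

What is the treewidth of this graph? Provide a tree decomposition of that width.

A single bag containing all 4 vertices is trivially a valid decomposition of width 3. On the other hand G contains the 4-clique {1, 2, 3, 4}. A clique must lie in a single bag of any decomposition, so no decomposition can have width below 3. Hence tw(G) = 3 exactly.

Treewidth 3.
Bags: B1 = {1, 2, 3, 4}
Tree: (single bag)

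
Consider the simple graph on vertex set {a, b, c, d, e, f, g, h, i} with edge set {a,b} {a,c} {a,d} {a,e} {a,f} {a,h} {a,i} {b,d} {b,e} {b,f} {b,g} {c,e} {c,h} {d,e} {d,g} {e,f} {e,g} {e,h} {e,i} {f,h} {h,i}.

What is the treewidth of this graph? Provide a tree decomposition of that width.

Treewidth 3.
One such decomposition:
Bags: B1 = {a, b, e, f}  B2 = {a, b, d, e}  B3 = {a, e, f, h}  B4 = {a, e, h, i}  B5 = {a, c, e, h}  B6 = {b, d, e, g}
Tree: B1–B2, B1–B3, B3–B4, B3–B5, B2–B6

The largest bag has 4 vertices, giving width 3; this decomposition certifies tw(G) ≤ 3. On the other hand G contains the 4-clique {b, d, e, g}. A clique must lie in a single bag of any decomposition, so no decomposition can have width below 3. Hence tw(G) = 3 exactly.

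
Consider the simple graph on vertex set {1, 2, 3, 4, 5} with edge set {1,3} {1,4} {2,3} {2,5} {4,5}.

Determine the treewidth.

2

A width-2 tree decomposition is:
Bags: B1 = {1, 3, 4}  B2 = {2, 3, 4}  B3 = {2, 4, 5}
Tree: B1–B2, B2–B3
The largest bag has 3 vertices, giving width 2; this decomposition certifies tw(G) ≤ 2. The edges 4–1–3–2–5–4 form a cycle, so G is not a tree and its treewidth is at least 2. Therefore the treewidth is 2.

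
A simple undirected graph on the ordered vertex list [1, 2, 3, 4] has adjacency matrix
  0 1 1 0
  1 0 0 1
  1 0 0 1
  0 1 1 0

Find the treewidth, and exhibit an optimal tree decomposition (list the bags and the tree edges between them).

Every bag has size at most 3, so the width is 3 − 1 = 2 and tw(G) ≤ 2. The edges 1–3–4–2–1 form a cycle, so G is not a tree and its treewidth is at least 2. Therefore the treewidth is 2.

Treewidth 2.
Bags: B1 = {1, 3, 4}  B2 = {1, 2, 4}
Tree: B1–B2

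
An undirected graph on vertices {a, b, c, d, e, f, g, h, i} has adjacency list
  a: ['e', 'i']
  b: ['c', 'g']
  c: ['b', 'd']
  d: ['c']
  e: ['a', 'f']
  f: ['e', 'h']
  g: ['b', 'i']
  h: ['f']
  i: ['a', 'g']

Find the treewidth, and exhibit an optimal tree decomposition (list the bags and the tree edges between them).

The largest bag has 2 vertices, giving width 1; this decomposition certifies tw(G) ≤ 1. G has an edge, so its treewidth is at least 1. Combining the bounds, tw(G) = 1.

Treewidth 1.
Bags: B1 = {c, d}  B2 = {b, c}  B3 = {b, g}  B4 = {g, i}  B5 = {a, i}  B6 = {a, e}  B7 = {e, f}  B8 = {f, h}
Tree: B1–B2, B2–B3, B3–B4, B4–B5, B5–B6, B6–B7, B7–B8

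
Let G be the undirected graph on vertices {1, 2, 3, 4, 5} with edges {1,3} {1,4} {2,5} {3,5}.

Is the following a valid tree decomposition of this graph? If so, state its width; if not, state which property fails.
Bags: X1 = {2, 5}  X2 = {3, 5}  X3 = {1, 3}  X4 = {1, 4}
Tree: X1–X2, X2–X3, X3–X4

Yes; width 1.

Every vertex of G appears in some bag (union = {1, 2, 3, 4, 5}); every edge is covered by a bag; and for each vertex v the set of bags containing v is connected in the bag tree. The decomposition is therefore valid. The largest bag has 2 vertices, so the width is 1.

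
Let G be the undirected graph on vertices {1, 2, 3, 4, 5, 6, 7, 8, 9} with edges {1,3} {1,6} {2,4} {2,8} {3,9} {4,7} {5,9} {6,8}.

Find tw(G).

A width-1 tree decomposition is:
Bags: B1 = {4, 7}  B2 = {2, 4}  B3 = {2, 8}  B4 = {6, 8}  B5 = {1, 6}  B6 = {1, 3}  B7 = {3, 9}  B8 = {5, 9}
Tree: B1–B2, B2–B3, B3–B4, B4–B5, B5–B6, B6–B7, B7–B8
Each bag holds 2 vertices, so the decomposition has width 1, which upper-bounds the treewidth. G has an edge, so its treewidth is at least 1. Hence tw(G) = 1 exactly.

1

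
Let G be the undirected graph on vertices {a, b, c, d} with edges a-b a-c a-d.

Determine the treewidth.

A width-1 tree decomposition is:
Bags: B1 = {a, b}  B2 = {a, d}  B3 = {a, c}
Tree: B1–B2, B1–B3
Every bag has size at most 2, so the width is 2 − 1 = 1 and tw(G) ≤ 1. Any graph with an edge has treewidth ≥ 1, and G has the edge a–b. Hence tw(G) = 1 exactly.

1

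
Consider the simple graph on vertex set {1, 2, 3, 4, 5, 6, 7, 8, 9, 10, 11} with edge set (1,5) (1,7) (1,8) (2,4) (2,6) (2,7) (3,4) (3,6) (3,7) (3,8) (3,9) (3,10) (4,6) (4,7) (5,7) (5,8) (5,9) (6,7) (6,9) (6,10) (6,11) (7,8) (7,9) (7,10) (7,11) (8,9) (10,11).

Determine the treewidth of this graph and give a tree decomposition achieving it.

Every bag has size at most 4, so the width is 4 − 1 = 3 and tw(G) ≤ 3. On the other hand G contains the 4-clique {3, 7, 8, 9}. A clique must lie in a single bag of any decomposition, so no decomposition can have width below 3. Combining the bounds, tw(G) = 3.

Treewidth 3.
One such decomposition:
Bags: B1 = {3, 7, 8, 9}  B2 = {3, 6, 7, 9}  B3 = {3, 4, 6, 7}  B4 = {5, 7, 8, 9}  B5 = {3, 6, 7, 10}  B6 = {2, 4, 6, 7}  B7 = {1, 5, 7, 8}  B8 = {6, 7, 10, 11}
Tree: B1–B2, B2–B3, B1–B4, B3–B5, B3–B6, B4–B7, B5–B8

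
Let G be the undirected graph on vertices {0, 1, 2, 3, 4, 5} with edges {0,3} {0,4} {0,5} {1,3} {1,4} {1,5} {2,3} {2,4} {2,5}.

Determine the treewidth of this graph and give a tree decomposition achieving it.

Treewidth 3.
Bags: B1 = {0, 1, 2, 5}  B2 = {0, 1, 2, 3}  B3 = {0, 1, 2, 4}
Tree: B1–B2, B2–B3

Each bag holds 4 vertices, so the decomposition has width 3, which upper-bounds the treewidth. For the lower bound: the 4 vertex sets {2,5}, {0,3}, {1}, {4} are disjoint, each induces a connected subgraph, and every pair is joined by at least one edge of G. Contracting each set to a single vertex therefore yields K_{4} as a minor, and since treewidth is minor-monotone, tw(G) ≥ tw(K_{4}) = 3. The upper and lower bounds meet at 3, so that is the treewidth.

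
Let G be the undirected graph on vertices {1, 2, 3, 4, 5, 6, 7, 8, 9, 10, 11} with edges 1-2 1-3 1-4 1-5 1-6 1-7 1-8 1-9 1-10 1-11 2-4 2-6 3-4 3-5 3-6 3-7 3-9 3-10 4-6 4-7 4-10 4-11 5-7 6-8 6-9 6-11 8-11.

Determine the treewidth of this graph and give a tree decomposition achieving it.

The largest bag has 4 vertices, giving width 3; this decomposition certifies tw(G) ≤ 3. For the lower bound, the 4 vertices {1, 6, 8, 11} are pairwise adjacent, and any tree decomposition puts a clique entirely inside one bag — forcing width ≥ 3. The upper and lower bounds meet at 3, so that is the treewidth.

Treewidth 3.
One optimal decomposition is:
Bags: B1 = {1, 3, 4, 6}  B2 = {1, 3, 6, 9}  B3 = {1, 3, 4, 10}  B4 = {1, 4, 6, 11}  B5 = {1, 3, 4, 7}  B6 = {1, 3, 5, 7}  B7 = {1, 2, 4, 6}  B8 = {1, 6, 8, 11}
Tree: B1–B2, B1–B3, B1–B4, B1–B5, B5–B6, B4–B7, B4–B8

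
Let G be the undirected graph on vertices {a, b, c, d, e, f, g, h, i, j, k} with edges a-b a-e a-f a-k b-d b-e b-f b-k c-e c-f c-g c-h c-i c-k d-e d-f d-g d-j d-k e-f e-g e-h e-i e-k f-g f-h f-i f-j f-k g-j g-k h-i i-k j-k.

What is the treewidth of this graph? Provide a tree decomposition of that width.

Treewidth 4.
One such decomposition:
Bags: B1 = {d, f, g, j, k}  B2 = {d, e, f, g, k}  B3 = {c, e, f, g, k}  B4 = {b, d, e, f, k}  B5 = {a, b, e, f, k}  B6 = {c, e, f, i, k}  B7 = {c, e, f, h, i}
Tree: B1–B2, B2–B3, B2–B4, B4–B5, B3–B6, B6–B7

The largest bag has 5 vertices, giving width 4; this decomposition certifies tw(G) ≤ 4. Conversely, {c, e, f, h, i} is a clique of size 5, and the vertices of any clique must share a bag in every tree decomposition; so some bag has ≥ 5 vertices and tw(G) ≥ 4. Therefore the treewidth is 4.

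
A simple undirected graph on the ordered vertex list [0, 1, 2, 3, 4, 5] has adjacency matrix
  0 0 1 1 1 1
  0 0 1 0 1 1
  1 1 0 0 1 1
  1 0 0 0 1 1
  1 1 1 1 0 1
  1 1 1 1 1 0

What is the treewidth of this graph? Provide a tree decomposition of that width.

Every bag has size at most 4, so the width is 4 − 1 = 3 and tw(G) ≤ 3. For the lower bound, the 4 vertices {0, 2, 4, 5} are pairwise adjacent, and any tree decomposition puts a clique entirely inside one bag — forcing width ≥ 3. The upper and lower bounds meet at 3, so that is the treewidth.

Treewidth 3.
One optimal decomposition is:
Bags: B1 = {0, 3, 4, 5}  B2 = {0, 2, 4, 5}  B3 = {1, 2, 4, 5}
Tree: B1–B2, B2–B3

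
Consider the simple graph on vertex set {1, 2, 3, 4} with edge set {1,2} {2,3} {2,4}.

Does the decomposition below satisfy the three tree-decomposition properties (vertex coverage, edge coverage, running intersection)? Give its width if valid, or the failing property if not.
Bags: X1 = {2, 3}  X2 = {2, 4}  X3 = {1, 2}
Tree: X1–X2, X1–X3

Yes; width 1.

Vertex coverage: the bags together contain {1, 2, 3, 4}, the full vertex set. Edge coverage: each edge of G has both endpoints in at least one bag. Running intersection: for every vertex, the bags containing it form a connected subtree. All three properties hold, so this is a valid tree decomposition of width max|bag| − 1 = 1, and hence tw(G) ≤ 1.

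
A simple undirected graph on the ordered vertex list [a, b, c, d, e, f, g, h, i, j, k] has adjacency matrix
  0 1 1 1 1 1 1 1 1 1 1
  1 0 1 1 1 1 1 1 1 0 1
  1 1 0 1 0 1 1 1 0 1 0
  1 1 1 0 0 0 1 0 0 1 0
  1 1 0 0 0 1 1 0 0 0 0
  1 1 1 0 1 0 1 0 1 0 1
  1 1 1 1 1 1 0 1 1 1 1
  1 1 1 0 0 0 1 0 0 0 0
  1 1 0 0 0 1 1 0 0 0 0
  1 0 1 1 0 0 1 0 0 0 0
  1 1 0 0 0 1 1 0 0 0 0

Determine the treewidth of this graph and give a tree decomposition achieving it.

Treewidth 4.
One optimal decomposition is:
Bags: B1 = {a, b, c, f, g}  B2 = {a, b, f, g, k}  B3 = {a, b, c, g, h}  B4 = {a, b, e, f, g}  B5 = {a, b, c, d, g}  B6 = {a, c, d, g, j}  B7 = {a, b, f, g, i}
Tree: B1–B2, B1–B3, B2–B4, B3–B5, B5–B6, B4–B7

The largest bag has 5 vertices, giving width 4; this decomposition certifies tw(G) ≤ 4. For the lower bound, the 5 vertices {a, c, d, g, j} are pairwise adjacent, and any tree decomposition puts a clique entirely inside one bag — forcing width ≥ 4. The upper and lower bounds meet at 4, so that is the treewidth.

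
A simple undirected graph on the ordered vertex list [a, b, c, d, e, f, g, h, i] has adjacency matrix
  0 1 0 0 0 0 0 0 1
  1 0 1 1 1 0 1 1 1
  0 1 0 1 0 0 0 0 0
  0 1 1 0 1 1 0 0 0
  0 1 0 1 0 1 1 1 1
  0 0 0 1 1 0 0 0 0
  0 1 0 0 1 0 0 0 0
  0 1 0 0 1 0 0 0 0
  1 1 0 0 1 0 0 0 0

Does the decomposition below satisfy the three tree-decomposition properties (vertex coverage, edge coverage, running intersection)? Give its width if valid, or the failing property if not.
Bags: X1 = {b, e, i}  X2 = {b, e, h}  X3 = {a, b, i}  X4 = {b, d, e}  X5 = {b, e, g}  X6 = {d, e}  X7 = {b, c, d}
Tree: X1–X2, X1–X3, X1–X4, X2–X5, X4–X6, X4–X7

No — vertex f appears in no bag.

A tree decomposition must satisfy three properties: every vertex lies in some bag; for every edge, both endpoints lie together in some bag; and for every vertex, the bags containing it form a connected subtree. Here vertex f appears in no bag, so the decomposition is invalid.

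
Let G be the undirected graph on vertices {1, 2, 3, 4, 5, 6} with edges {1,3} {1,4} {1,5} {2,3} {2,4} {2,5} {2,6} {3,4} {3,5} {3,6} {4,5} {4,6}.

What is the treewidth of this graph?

A width-3 tree decomposition is:
Bags: B1 = {2, 3, 4, 5}  B2 = {2, 3, 4, 6}  B3 = {1, 3, 4, 5}
Tree: B1–B2, B1–B3
The largest bag has 4 vertices, giving width 3; this decomposition certifies tw(G) ≤ 3. On the other hand G contains the 4-clique {1, 3, 4, 5}. A clique must lie in a single bag of any decomposition, so no decomposition can have width below 3. Combining the bounds, tw(G) = 3.

3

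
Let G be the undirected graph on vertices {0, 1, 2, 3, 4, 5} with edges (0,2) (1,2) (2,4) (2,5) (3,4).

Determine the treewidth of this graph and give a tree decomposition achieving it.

Every bag has size at most 2, so the width is 2 − 1 = 1 and tw(G) ≤ 1. G has an edge, so its treewidth is at least 1. Therefore the treewidth is 1.

Treewidth 1.
One optimal decomposition is:
Bags: B1 = {2, 4}  B2 = {1, 2}  B3 = {0, 2}  B4 = {2, 5}  B5 = {3, 4}
Tree: B1–B2, B2–B3, B2–B4, B1–B5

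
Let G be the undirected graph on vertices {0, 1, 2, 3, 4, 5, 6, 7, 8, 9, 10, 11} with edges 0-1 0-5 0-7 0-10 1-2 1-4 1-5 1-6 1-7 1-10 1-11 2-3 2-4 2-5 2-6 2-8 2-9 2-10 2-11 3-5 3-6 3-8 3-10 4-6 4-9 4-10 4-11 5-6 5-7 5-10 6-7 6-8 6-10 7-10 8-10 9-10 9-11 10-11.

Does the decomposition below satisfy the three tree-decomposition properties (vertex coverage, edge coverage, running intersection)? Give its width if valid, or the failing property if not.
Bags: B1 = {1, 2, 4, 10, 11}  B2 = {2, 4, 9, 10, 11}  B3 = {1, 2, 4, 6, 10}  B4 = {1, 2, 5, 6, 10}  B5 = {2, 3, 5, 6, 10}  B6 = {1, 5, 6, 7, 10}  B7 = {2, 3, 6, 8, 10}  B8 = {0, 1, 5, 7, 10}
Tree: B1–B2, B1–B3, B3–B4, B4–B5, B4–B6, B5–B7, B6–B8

Vertex coverage: the bags together contain {0, 1, 2, 3, 4, 5, 6, 7, 8, 9, 10, 11}, the full vertex set. Edge coverage: each edge of G has both endpoints in at least one bag. Running intersection: for every vertex, the bags containing it form a connected subtree. All three properties hold, so this is a valid tree decomposition of width max|bag| − 1 = 4, and hence tw(G) ≤ 4.

Yes; width 4.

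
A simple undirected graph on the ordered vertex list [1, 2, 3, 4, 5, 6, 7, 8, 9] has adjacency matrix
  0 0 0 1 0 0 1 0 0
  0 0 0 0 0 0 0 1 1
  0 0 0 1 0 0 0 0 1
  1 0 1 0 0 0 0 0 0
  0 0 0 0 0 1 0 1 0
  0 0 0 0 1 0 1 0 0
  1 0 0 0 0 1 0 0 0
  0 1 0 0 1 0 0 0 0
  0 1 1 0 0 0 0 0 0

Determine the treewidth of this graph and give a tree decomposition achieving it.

The largest bag has 3 vertices, giving width 2; this decomposition certifies tw(G) ≤ 2. For the lower bound, G contains the cycle 5–8–2–9–3–4–1–7–6–5, so G is not a forest; only forests have treewidth ≤ 1, hence tw(G) ≥ 2. The upper and lower bounds meet at 2, so that is the treewidth.

Treewidth 2.
One optimal decomposition is:
Bags: B1 = {2, 5, 8}  B2 = {2, 5, 9}  B3 = {3, 5, 9}  B4 = {3, 4, 5}  B5 = {1, 4, 5}  B6 = {1, 5, 7}  B7 = {5, 6, 7}
Tree: B1–B2, B2–B3, B3–B4, B4–B5, B5–B6, B6–B7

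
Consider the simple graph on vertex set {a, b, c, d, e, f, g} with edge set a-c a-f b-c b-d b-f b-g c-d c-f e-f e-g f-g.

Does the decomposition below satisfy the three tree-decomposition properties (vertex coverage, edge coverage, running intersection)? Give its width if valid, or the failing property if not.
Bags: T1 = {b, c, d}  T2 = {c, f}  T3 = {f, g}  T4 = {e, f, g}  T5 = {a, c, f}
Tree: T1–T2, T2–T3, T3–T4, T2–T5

No — edge (b,f) lies in no bag.

A tree decomposition must satisfy three properties: every vertex lies in some bag; for every edge, both endpoints lie together in some bag; and for every vertex, the bags containing it form a connected subtree. Here edge (b,f) lies in no bag, so the decomposition is invalid.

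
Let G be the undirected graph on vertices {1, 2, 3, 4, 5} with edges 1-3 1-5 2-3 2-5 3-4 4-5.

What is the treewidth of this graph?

2

A width-2 tree decomposition is:
Bags: B1 = {2, 3, 5}  B2 = {3, 4, 5}  B3 = {1, 3, 5}
Tree: B1–B2, B2–B3
The largest bag has 3 vertices, giving width 2; this decomposition certifies tw(G) ≤ 2. For the lower bound, G contains the cycle 2–5–4–3–2, so G is not a forest; only forests have treewidth ≤ 1, hence tw(G) ≥ 2. Therefore the treewidth is 2.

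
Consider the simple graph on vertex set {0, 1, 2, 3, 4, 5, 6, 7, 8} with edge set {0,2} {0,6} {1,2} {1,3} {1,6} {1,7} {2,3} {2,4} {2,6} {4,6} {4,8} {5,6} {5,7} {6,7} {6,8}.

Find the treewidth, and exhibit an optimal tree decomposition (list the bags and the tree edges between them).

The largest bag has 3 vertices, giving width 2; this decomposition certifies tw(G) ≤ 2. On the other hand G contains the 3-clique {1, 2, 3}. A clique must lie in a single bag of any decomposition, so no decomposition can have width below 2. Therefore the treewidth is 2.

Treewidth 2.
One optimal decomposition is:
Bags: B1 = {1, 2, 3}  B2 = {1, 2, 6}  B3 = {0, 2, 6}  B4 = {1, 6, 7}  B5 = {2, 4, 6}  B6 = {4, 6, 8}  B7 = {5, 6, 7}
Tree: B1–B2, B2–B3, B2–B4, B3–B5, B5–B6, B4–B7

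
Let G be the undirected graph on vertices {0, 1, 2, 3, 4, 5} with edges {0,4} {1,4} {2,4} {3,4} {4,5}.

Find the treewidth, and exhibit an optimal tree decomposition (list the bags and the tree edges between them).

Treewidth 1.
One such decomposition:
Bags: B1 = {0, 4}  B2 = {1, 4}  B3 = {2, 4}  B4 = {4, 5}  B5 = {3, 4}
Tree: B1–B2, B1–B3, B1–B4, B3–B5

Every bag has size at most 2, so the width is 2 − 1 = 1 and tw(G) ≤ 1. Any graph with an edge has treewidth ≥ 1, and G has the edge 0–4. Combining the bounds, tw(G) = 1.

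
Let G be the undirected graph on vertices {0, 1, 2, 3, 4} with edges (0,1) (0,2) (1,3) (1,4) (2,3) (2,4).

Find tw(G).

A width-2 tree decomposition is:
Bags: B1 = {1, 2, 3}  B2 = {0, 1, 2}  B3 = {1, 2, 4}
Tree: B1–B2, B2–B3
The largest bag has 3 vertices, giving width 2; this decomposition certifies tw(G) ≤ 2. For the lower bound, G contains the cycle 1–3–2–0–1, so G is not a forest; only forests have treewidth ≤ 1, hence tw(G) ≥ 2. Hence tw(G) = 2 exactly.

2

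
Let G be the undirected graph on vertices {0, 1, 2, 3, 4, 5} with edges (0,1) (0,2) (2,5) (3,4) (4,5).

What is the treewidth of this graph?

A width-1 tree decomposition is:
Bags: B1 = {0, 1}  B2 = {0, 2}  B3 = {2, 5}  B4 = {4, 5}  B5 = {3, 4}
Tree: B1–B2, B2–B3, B3–B4, B4–B5
The largest bag has 2 vertices, giving width 1; this decomposition certifies tw(G) ≤ 1. G has an edge, so its treewidth is at least 1. The upper and lower bounds meet at 1, so that is the treewidth.

1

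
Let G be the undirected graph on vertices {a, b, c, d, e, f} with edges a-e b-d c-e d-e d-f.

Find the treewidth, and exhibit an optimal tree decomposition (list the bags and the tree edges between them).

Treewidth 1.
One such decomposition:
Bags: B1 = {b, d}  B2 = {d, e}  B3 = {a, e}  B4 = {d, f}  B5 = {c, e}
Tree: B1–B2, B2–B3, B2–B4, B2–B5

The largest bag has 2 vertices, giving width 1; this decomposition certifies tw(G) ≤ 1. G has an edge, so its treewidth is at least 1. Hence tw(G) = 1 exactly.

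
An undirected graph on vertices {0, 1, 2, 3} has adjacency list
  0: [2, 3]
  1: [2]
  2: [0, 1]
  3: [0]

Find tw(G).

A width-1 tree decomposition is:
Bags: B1 = {0, 3}  B2 = {0, 2}  B3 = {1, 2}
Tree: B1–B2, B2–B3
Each bag holds 2 vertices, so the decomposition has width 1, which upper-bounds the treewidth. Since G has at least one edge (e.g. 3–0), it is not an edgeless graph, so tw(G) ≥ 1. Combining the bounds, tw(G) = 1.

1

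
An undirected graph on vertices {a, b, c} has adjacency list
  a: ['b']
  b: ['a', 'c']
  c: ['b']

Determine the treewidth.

A width-1 tree decomposition is:
Bags: B1 = {a, b}  B2 = {b, c}
Tree: B1–B2
Every bag has size at most 2, so the width is 2 − 1 = 1 and tw(G) ≤ 1. Any graph with an edge has treewidth ≥ 1, and G has the edge a–b. Therefore the treewidth is 1.

1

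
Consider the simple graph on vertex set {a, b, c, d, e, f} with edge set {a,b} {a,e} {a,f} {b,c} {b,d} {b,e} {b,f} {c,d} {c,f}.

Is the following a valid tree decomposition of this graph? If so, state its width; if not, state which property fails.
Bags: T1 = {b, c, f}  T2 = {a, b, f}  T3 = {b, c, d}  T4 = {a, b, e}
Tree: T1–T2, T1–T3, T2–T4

Yes; width 2.

Every vertex of G appears in some bag (union = {a, b, c, d, e, f}); every edge is covered by a bag; and for each vertex v the set of bags containing v is connected in the bag tree. The decomposition is therefore valid. The largest bag has 3 vertices, so the width is 2.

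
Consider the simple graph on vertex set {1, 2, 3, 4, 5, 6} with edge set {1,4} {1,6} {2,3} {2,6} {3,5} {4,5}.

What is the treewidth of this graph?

2

A width-2 tree decomposition is:
Bags: B1 = {3, 4, 5}  B2 = {1, 3, 4}  B3 = {1, 3, 6}  B4 = {2, 3, 6}
Tree: B1–B2, B2–B3, B3–B4
The largest bag has 3 vertices, giving width 2; this decomposition certifies tw(G) ≤ 2. For the lower bound, G contains the cycle 3–5–4–1–6–2–3, so G is not a forest; only forests have treewidth ≤ 1, hence tw(G) ≥ 2. Combining the bounds, tw(G) = 2.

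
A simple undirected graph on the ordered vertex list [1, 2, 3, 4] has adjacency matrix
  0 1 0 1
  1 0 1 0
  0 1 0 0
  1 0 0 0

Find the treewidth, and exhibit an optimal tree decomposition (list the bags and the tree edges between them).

Every bag has size at most 2, so the width is 2 − 1 = 1 and tw(G) ≤ 1. G has an edge, so its treewidth is at least 1. Combining the bounds, tw(G) = 1.

Treewidth 1.
Bags: B1 = {1, 2}  B2 = {1, 4}  B3 = {2, 3}
Tree: B1–B2, B1–B3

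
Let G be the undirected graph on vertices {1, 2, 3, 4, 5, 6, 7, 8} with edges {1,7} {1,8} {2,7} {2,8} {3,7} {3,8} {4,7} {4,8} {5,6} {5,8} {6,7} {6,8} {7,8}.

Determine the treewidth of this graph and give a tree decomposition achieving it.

Each bag holds 3 vertices, so the decomposition has width 2, which upper-bounds the treewidth. Conversely, {5, 6, 8} is a clique of size 3, and the vertices of any clique must share a bag in every tree decomposition; so some bag has ≥ 3 vertices and tw(G) ≥ 2. Hence tw(G) = 2 exactly.

Treewidth 2.
Bags: B1 = {1, 7, 8}  B2 = {6, 7, 8}  B3 = {2, 7, 8}  B4 = {3, 7, 8}  B5 = {5, 6, 8}  B6 = {4, 7, 8}
Tree: B1–B2, B1–B3, B1–B4, B2–B5, B4–B6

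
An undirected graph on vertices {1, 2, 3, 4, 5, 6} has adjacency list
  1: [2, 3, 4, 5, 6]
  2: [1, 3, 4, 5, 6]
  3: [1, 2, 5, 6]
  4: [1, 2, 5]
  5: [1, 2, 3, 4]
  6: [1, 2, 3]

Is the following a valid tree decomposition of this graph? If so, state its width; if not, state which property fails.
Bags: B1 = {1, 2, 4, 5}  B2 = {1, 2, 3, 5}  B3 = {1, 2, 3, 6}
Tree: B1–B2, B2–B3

Yes; width 3.

Every vertex of G appears in some bag (union = {1, 2, 3, 4, 5, 6}); every edge is covered by a bag; and for each vertex v the set of bags containing v is connected in the bag tree. The decomposition is therefore valid. The largest bag has 4 vertices, so the width is 3.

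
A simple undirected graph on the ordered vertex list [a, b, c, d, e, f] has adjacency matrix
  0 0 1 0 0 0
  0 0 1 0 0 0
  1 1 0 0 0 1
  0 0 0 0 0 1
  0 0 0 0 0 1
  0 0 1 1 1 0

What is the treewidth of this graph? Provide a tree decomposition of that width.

Treewidth 1.
Bags: B1 = {c, f}  B2 = {e, f}  B3 = {b, c}  B4 = {d, f}  B5 = {a, c}
Tree: B1–B2, B1–B3, B2–B4, B1–B5

Every bag has size at most 2, so the width is 2 − 1 = 1 and tw(G) ≤ 1. Since G has at least one edge (e.g. c–f), it is not an edgeless graph, so tw(G) ≥ 1. Combining the bounds, tw(G) = 1.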